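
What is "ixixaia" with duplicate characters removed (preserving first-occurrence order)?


Input: 'ixixaia'
Operation: keep first occurrence of each character
Scan: s[0]='i' new -> keep; s[1]='x' new -> keep; s[2]='i' seen -> skip; s[3]='x' seen -> skip; s[4]='a' new -> keep; s[5]='i' seen -> skip; s[6]='a' seen -> skip
Result: ixa


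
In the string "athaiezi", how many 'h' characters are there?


Input string: 'athaiezi'
Target character: 'h'
Scan each position: s[2]='h'
Matches found at indices: 2
Total: 1


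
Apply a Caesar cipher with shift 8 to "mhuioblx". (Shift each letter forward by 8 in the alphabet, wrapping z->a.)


Input: 'mhuioblx', shift = 8
Operation: for each letter, (position + 8) mod 26
Mapping: 'm'(12+8=20)->'u', 'h'(7+8=15)->'p', 'u'(20+8=28, 28 mod 26=2)->'c', 'i'(8+8=16)->'q', 'o'(14+8=22)->'w', 'b'(1+8=9)->'j', 'l'(11+8=19)->'t', 'x'(23+8=31, 31 mod 26=5)->'f'
Result: upcqwjtf


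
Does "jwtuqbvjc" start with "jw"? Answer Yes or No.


Input string: 'jwtuqbvjc'
Prefix to check: 'jw'
First 2 characters of input: 'jw'
Match: True
Result: Yes


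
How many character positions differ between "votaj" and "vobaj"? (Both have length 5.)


String 1: 'votaj'
String 2: 'vobaj'
Compare each position: pos 0: 'v'=='v', pos 1: 'o'=='o', pos 2: 't'!='b', pos 3: 'a'=='a', pos 4: 'j'=='j'
Differing positions: 1
Hamming distance: 1


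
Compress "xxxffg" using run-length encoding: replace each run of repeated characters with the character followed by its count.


Input: 'xxxffg'
Operation: identify consecutive runs
Runs: 'xxx' -> x3, 'ff' -> f2, 'g' -> g1
Encoded: x3f2g1


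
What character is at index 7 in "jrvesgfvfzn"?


Input string: 'jrvesgfvfzn'
Operation: get character at index 7
Index mapping: s[0]='j', s[1]='r', s[2]='v', s[3]='e', s[4]='s', s[5]='g', s[6]='f', s[7]='v'
Result: 'v'


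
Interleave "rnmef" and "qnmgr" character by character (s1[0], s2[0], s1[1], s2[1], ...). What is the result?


String 1: 'rnmef'
String 2: 'qnmgr'
Operation: alternate characters
Pairs: 'r'+'q', 'n'+'n', 'm'+'m', 'e'+'g', 'f'+'r'
Result: rqnnmmegfr


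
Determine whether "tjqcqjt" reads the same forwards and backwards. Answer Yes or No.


Input string: 'tjqcqjt'
Reversed: 'tjqcqjt'
Compare pairs: s[0]='t' vs s[6]='t' (match), s[1]='j' vs s[5]='j' (match), s[2]='q' vs s[4]='q' (match)
Palindrome: Yes


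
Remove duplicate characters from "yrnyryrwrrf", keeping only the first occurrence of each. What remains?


Input: 'yrnyryrwrrf'
Operation: keep first occurrence of each character
Scan: s[0]='y' new -> keep; s[1]='r' new -> keep; s[2]='n' new -> keep; s[3]='y' seen -> skip; s[4]='r' seen -> skip; s[5]='y' seen -> skip; s[6]='r' seen -> skip; s[7]='w' new -> keep; s[8]='r' seen -> skip; s[9]='r' seen -> skip; s[10]='f' new -> keep
Result: yrnwf


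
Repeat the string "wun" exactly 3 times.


Input string: 'wun'
Operation: repeat 3 times
Concatenation: 'wun' + 'wun' + 'wun'
Result: wunwunwun


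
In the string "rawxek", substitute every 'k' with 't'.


Input string: 'rawxek'
Operation: replace 'k' with 't'
Positions of 'k': 5
After replacement: rawxet


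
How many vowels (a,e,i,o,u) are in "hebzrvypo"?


Input string: 'hebzrvypo'
Operation: count vowels (a, e, i, o, u)
Scan: s[0]='h', s[1]='e' (vowel), s[2]='b', s[3]='z', s[4]='r', s[5]='v', s[6]='y', s[7]='p', s[8]='o' (vowel)
Vowels found: 2
Result: 2


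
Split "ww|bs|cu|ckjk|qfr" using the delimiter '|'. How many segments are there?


Input string: 'ww|bs|cu|ckjk|qfr'
Delimiter: '|'
Split result: 'ww', 'bs', 'cu', 'ckjk', 'qfr'
Number of parts: 5


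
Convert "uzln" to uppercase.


Input string: 'uzln'
Operation: convert each letter to uppercase
Mapping: 'u'->'U', 'z'->'Z', 'l'->'L', 'n'->'N'
Result: UZLN


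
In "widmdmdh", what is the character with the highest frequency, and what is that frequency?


Input: 'widmdmdh'
Operation: tally each character
Counts: 'd':3, 'h':1, 'i':1, 'm':2, 'w':1
Maximum: 'd' appears 3 times


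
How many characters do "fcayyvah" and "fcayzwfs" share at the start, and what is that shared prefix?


String 1: 'fcayyvah'
String 2: 'fcayzwfs'
Compare position by position:
pos 0: 'f' vs 'f' match
pos 1: 'c' vs 'c' match
pos 2: 'a' vs 'a' match
pos 3: 'y' vs 'y' match
pos 4: 'y' vs 'z' differ -> stop
Longest common prefix: "fcay" (length 4)


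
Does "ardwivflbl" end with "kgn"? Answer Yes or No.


Input string: 'ardwivflbl'
Suffix to check: 'kgn'
Last 3 characters of input: 'lbl'
Match: False
Result: No


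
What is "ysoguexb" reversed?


Input string: 'ysoguexb'
Operation: reverse character order
Original order: 'y' -> 's' -> 'o' -> 'g' -> 'u' -> 'e' -> 'x' -> 'b'
Reversed order: 'b' -> 'x' -> 'e' -> 'u' -> 'g' -> 'o' -> 's' -> 'y'
Result: bxeugosy


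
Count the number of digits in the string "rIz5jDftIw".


Input string: 'rIz5jDftIw'
Operation: count digit characters (0-9)
Scan: 'r', 'I', 'z', '5'(digit), 'j', 'D', 'f', 't', 'I', 'w'
Digits found: 1
Result: 1


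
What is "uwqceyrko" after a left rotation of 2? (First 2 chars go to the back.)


Input: 'uwqceyrko', shift = 2
Operation: split at index 2 and swap parts
Front part s[0:2] = 'uw'
Back part s[2:] = 'qceyrko'
Rotated = back + front = 'qceyrko' + 'uw'
Result: qceyrkouw


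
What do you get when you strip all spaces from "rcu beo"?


Input string: 'rcu beo'
Operation: remove all spaces
Words: 'rcu', 'beo'
Join without spaces: rcubeo


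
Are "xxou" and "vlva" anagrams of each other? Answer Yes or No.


String 1: 'xxou' -> sorted: 'ouxx'
String 2: 'vlva' -> sorted: 'alvv'
Compare sorted forms: 'ouxx' != 'alvv'
Anagram: No


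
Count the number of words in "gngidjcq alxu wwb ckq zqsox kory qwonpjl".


Input string: 'gngidjcq alxu wwb ckq zqsox kory qwonpjl'
Operation: split by spaces
Words found: 'gngidjcq', 'alxu', 'wwb', 'ckq', 'zqsox', 'kory', 'qwonpjl'
Word count: 7


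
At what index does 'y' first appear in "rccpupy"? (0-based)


Input string: 'rccpupy'
Target: 'y'
Scanning left to right: s[0]='r', s[1]='c', s[2]='c', s[3]='p', s[4]='u', s[5]='p', s[6]='y'
First match at index: 6


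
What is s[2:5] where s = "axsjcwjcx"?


Input string: 'axsjcwjcx'
Operation: slice [2:5]
Extract characters: s[2]='s', s[3]='j', s[4]='c'
Result: sjc


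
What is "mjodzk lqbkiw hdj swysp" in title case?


Input string: 'mjodzk lqbkiw hdj swysp'
Operation: capitalize first letter of each word
Word transformations: 'mjodzk'->'Mjodzk', 'lqbkiw'->'Lqbkiw', 'hdj'->'Hdj', 'swysp'->'Swysp'
Result: Mjodzk Lqbkiw Hdj Swysp


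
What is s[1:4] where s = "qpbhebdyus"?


Input string: 'qpbhebdyus'
Operation: slice [1:4]
Extract characters: s[1]='p', s[2]='b', s[3]='h'
Result: pbh


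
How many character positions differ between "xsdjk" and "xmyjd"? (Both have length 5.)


String 1: 'xsdjk'
String 2: 'xmyjd'
Compare each position: pos 0: 'x'=='x', pos 1: 's'!='m', pos 2: 'd'!='y', pos 3: 'j'=='j', pos 4: 'k'!='d'
Differing positions: 3
Hamming distance: 3


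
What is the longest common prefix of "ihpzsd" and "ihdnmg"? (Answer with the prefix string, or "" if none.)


String 1: 'ihpzsd'
String 2: 'ihdnmg'
Compare position by position:
pos 0: 'i' vs 'i' match
pos 1: 'h' vs 'h' match
pos 2: 'p' vs 'd' differ -> stop
Longest common prefix: "ih" (length 2)


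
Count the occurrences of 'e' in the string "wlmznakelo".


Input string: 'wlmznakelo'
Target character: 'e'
Scan each position: s[7]='e'
Matches found at indices: 7
Total: 1


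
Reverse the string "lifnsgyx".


Input string: 'lifnsgyx'
Operation: reverse character order
Original order: 'l' -> 'i' -> 'f' -> 'n' -> 's' -> 'g' -> 'y' -> 'x'
Reversed order: 'x' -> 'y' -> 'g' -> 's' -> 'n' -> 'f' -> 'i' -> 'l'
Result: xygsnfil


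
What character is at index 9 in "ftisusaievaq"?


Input string: 'ftisusaievaq'
Operation: get character at index 9
Index mapping: s[0]='f', s[1]='t', s[2]='i', s[3]='s', s[4]='u', s[5]='s', s[6]='a', s[7]='i', s[8]='e', s[9]='v'
Result: 'v'


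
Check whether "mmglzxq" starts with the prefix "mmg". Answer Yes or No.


Input string: 'mmglzxq'
Prefix to check: 'mmg'
First 3 characters of input: 'mmg'
Match: True
Result: Yes


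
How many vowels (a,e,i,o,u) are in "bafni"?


Input string: 'bafni'
Operation: count vowels (a, e, i, o, u)
Scan: s[0]='b', s[1]='a' (vowel), s[2]='f', s[3]='n', s[4]='i' (vowel)
Vowels found: 2
Result: 2


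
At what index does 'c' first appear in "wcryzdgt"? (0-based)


Input string: 'wcryzdgt'
Target: 'c'
Scanning left to right: s[0]='w', s[1]='c'
First match at index: 1


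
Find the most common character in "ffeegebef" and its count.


Input: 'ffeegebef'
Operation: tally each character
Counts: 'b':1, 'e':4, 'f':3, 'g':1
Maximum: 'e' appears 4 times


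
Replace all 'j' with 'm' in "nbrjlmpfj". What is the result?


Input string: 'nbrjlmpfj'
Operation: replace 'j' with 'm'
Positions of 'j': 3, 8
After replacement: nbrmlmpfm


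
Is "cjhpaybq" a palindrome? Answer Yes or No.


Input string: 'cjhpaybq'
Reversed: 'qbyaphjc'
Compare pairs: s[0]='c' vs s[7]='q' (mismatch), s[1]='j' vs s[6]='b' (mismatch), s[2]='h' vs s[5]='y' (mismatch), s[3]='p' vs s[4]='a' (mismatch)
Palindrome: No


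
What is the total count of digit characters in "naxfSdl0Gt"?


Input string: 'naxfSdl0Gt'
Operation: count digit characters (0-9)
Scan: 'n', 'a', 'x', 'f', 'S', 'd', 'l', '0'(digit), 'G', 't'
Digits found: 1
Result: 1


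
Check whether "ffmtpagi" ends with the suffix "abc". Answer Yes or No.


Input string: 'ffmtpagi'
Suffix to check: 'abc'
Last 3 characters of input: 'agi'
Match: False
Result: No


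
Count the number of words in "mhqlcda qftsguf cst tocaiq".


Input string: 'mhqlcda qftsguf cst tocaiq'
Operation: split by spaces
Words found: 'mhqlcda', 'qftsguf', 'cst', 'tocaiq'
Word count: 4


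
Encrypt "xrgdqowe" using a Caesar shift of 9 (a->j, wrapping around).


Input: 'xrgdqowe', shift = 9
Operation: for each letter, (position + 9) mod 26
Mapping: 'x'(23+9=32, 32 mod 26=6)->'g', 'r'(17+9=26, 26 mod 26=0)->'a', 'g'(6+9=15)->'p', 'd'(3+9=12)->'m', 'q'(16+9=25)->'z', 'o'(14+9=23)->'x', 'w'(22+9=31, 31 mod 26=5)->'f', 'e'(4+9=13)->'n'
Result: gapmzxfn


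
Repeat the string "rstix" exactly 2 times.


Input string: 'rstix'
Operation: repeat 2 times
Concatenation: 'rstix' + 'rstix'
Result: rstixrstix


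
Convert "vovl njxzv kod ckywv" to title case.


Input string: 'vovl njxzv kod ckywv'
Operation: capitalize first letter of each word
Word transformations: 'vovl'->'Vovl', 'njxzv'->'Njxzv', 'kod'->'Kod', 'ckywv'->'Ckywv'
Result: Vovl Njxzv Kod Ckywv


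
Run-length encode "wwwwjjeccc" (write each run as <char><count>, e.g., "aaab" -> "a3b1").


Input: 'wwwwjjeccc'
Operation: identify consecutive runs
Runs: 'wwww' -> w4, 'jj' -> j2, 'e' -> e1, 'ccc' -> c3
Encoded: w4j2e1c3


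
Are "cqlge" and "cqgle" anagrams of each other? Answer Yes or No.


String 1: 'cqlge' -> sorted: 'ceglq'
String 2: 'cqgle' -> sorted: 'ceglq'
Compare sorted forms: 'ceglq' == 'ceglq'
Anagram: Yes


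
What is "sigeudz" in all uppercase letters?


Input string: 'sigeudz'
Operation: convert each letter to uppercase
Mapping: 's'->'S', 'i'->'I', 'g'->'G', 'e'->'E', 'u'->'U', 'd'->'D', 'z'->'Z'
Result: SIGEUDZ


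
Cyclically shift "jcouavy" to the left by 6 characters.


Input: 'jcouavy', shift = 6
Operation: split at index 6 and swap parts
Front part s[0:6] = 'jcouav'
Back part s[6:] = 'y'
Rotated = back + front = 'y' + 'jcouav'
Result: yjcouav


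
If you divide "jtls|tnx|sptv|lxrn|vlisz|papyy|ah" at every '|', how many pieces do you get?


Input string: 'jtls|tnx|sptv|lxrn|vlisz|papyy|ah'
Delimiter: '|'
Split result: 'jtls', 'tnx', 'sptv', 'lxrn', 'vlisz', 'papyy', 'ah'
Number of parts: 7


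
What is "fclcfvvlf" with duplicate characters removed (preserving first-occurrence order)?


Input: 'fclcfvvlf'
Operation: keep first occurrence of each character
Scan: s[0]='f' new -> keep; s[1]='c' new -> keep; s[2]='l' new -> keep; s[3]='c' seen -> skip; s[4]='f' seen -> skip; s[5]='v' new -> keep; s[6]='v' seen -> skip; s[7]='l' seen -> skip; s[8]='f' seen -> skip
Result: fclv


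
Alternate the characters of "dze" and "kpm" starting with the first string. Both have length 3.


String 1: 'dze'
String 2: 'kpm'
Operation: alternate characters
Pairs: 'd'+'k', 'z'+'p', 'e'+'m'
Result: dkzpem


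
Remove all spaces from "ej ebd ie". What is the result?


Input string: 'ej ebd ie'
Operation: remove all spaces
Words: 'ej', 'ebd', 'ie'
Join without spaces: ejebdie


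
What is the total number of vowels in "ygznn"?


Input string: 'ygznn'
Operation: count vowels (a, e, i, o, u)
Scan: s[0]='y', s[1]='g', s[2]='z', s[3]='n', s[4]='n'
Vowels found: 0
Result: 0


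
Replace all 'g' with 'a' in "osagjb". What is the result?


Input string: 'osagjb'
Operation: replace 'g' with 'a'
Positions of 'g': 3
After replacement: osaajb


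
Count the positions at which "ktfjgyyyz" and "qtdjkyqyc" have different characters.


String 1: 'ktfjgyyyz'
String 2: 'qtdjkyqyc'
Compare each position: pos 0: 'k'!='q', pos 1: 't'=='t', pos 2: 'f'!='d', pos 3: 'j'=='j', pos 4: 'g'!='k', pos 5: 'y'=='y', pos 6: 'y'!='q', pos 7: 'y'=='y', pos 8: 'z'!='c'
Differing positions: 5
Hamming distance: 5


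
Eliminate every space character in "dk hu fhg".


Input string: 'dk hu fhg'
Operation: remove all spaces
Words: 'dk', 'hu', 'fhg'
Join without spaces: dkhufhg


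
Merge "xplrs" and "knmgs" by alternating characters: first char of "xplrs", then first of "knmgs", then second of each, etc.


String 1: 'xplrs'
String 2: 'knmgs'
Operation: alternate characters
Pairs: 'x'+'k', 'p'+'n', 'l'+'m', 'r'+'g', 's'+'s'
Result: xkpnlmrgss


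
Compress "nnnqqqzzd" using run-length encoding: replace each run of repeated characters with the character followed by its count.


Input: 'nnnqqqzzd'
Operation: identify consecutive runs
Runs: 'nnn' -> n3, 'qqq' -> q3, 'zz' -> z2, 'd' -> d1
Encoded: n3q3z2d1


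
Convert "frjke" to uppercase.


Input string: 'frjke'
Operation: convert each letter to uppercase
Mapping: 'f'->'F', 'r'->'R', 'j'->'J', 'k'->'K', 'e'->'E'
Result: FRJKE


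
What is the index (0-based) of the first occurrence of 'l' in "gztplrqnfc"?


Input string: 'gztplrqnfc'
Target: 'l'
Scanning left to right: s[0]='g', s[1]='z', s[2]='t', s[3]='p', s[4]='l'
First match at index: 4


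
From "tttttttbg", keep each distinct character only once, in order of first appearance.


Input: 'tttttttbg'
Operation: keep first occurrence of each character
Scan: s[0]='t' new -> keep; s[1]='t' seen -> skip; s[2]='t' seen -> skip; s[3]='t' seen -> skip; s[4]='t' seen -> skip; s[5]='t' seen -> skip; s[6]='t' seen -> skip; s[7]='b' new -> keep; s[8]='g' new -> keep
Result: tbg


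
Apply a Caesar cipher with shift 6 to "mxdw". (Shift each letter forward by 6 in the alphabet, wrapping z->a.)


Input: 'mxdw', shift = 6
Operation: for each letter, (position + 6) mod 26
Mapping: 'm'(12+6=18)->'s', 'x'(23+6=29, 29 mod 26=3)->'d', 'd'(3+6=9)->'j', 'w'(22+6=28, 28 mod 26=2)->'c'
Result: sdjc


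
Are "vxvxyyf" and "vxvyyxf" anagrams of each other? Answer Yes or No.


String 1: 'vxvxyyf' -> sorted: 'fvvxxyy'
String 2: 'vxvyyxf' -> sorted: 'fvvxxyy'
Compare sorted forms: 'fvvxxyy' == 'fvvxxyy'
Anagram: Yes


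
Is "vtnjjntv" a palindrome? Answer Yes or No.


Input string: 'vtnjjntv'
Reversed: 'vtnjjntv'
Compare pairs: s[0]='v' vs s[7]='v' (match), s[1]='t' vs s[6]='t' (match), s[2]='n' vs s[5]='n' (match), s[3]='j' vs s[4]='j' (match)
Palindrome: Yes


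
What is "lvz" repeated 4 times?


Input string: 'lvz'
Operation: repeat 4 times
Concatenation: 'lvz' + 'lvz' + 'lvz' + 'lvz'
Result: lvzlvzlvzlvz


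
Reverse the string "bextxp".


Input string: 'bextxp'
Operation: reverse character order
Original order: 'b' -> 'e' -> 'x' -> 't' -> 'x' -> 'p'
Reversed order: 'p' -> 'x' -> 't' -> 'x' -> 'e' -> 'b'
Result: pxtxeb


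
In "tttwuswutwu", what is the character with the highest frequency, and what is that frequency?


Input: 'tttwuswutwu'
Operation: tally each character
Counts: 's':1, 't':4, 'u':3, 'w':3
Maximum: 't' appears 4 times


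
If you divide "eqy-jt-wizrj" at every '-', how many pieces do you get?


Input string: 'eqy-jt-wizrj'
Delimiter: '-'
Split result: 'eqy', 'jt', 'wizrj'
Number of parts: 3


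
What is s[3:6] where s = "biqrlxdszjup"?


Input string: 'biqrlxdszjup'
Operation: slice [3:6]
Extract characters: s[3]='r', s[4]='l', s[5]='x'
Result: rlx


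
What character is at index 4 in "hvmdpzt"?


Input string: 'hvmdpzt'
Operation: get character at index 4
Index mapping: s[0]='h', s[1]='v', s[2]='m', s[3]='d', s[4]='p'
Result: 'p'


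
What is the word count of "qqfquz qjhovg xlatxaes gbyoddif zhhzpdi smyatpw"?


Input string: 'qqfquz qjhovg xlatxaes gbyoddif zhhzpdi smyatpw'
Operation: split by spaces
Words found: 'qqfquz', 'qjhovg', 'xlatxaes', 'gbyoddif', 'zhhzpdi', 'smyatpw'
Word count: 6


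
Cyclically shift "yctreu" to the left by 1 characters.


Input: 'yctreu', shift = 1
Operation: split at index 1 and swap parts
Front part s[0:1] = 'y'
Back part s[1:] = 'ctreu'
Rotated = back + front = 'ctreu' + 'y'
Result: ctreuy


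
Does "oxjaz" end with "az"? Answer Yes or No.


Input string: 'oxjaz'
Suffix to check: 'az'
Last 2 characters of input: 'az'
Match: True
Result: Yes


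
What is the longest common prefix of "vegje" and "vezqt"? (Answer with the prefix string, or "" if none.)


String 1: 'vegje'
String 2: 'vezqt'
Compare position by position:
pos 0: 'v' vs 'v' match
pos 1: 'e' vs 'e' match
pos 2: 'g' vs 'z' differ -> stop
Longest common prefix: "ve" (length 2)


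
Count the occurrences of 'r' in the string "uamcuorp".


Input string: 'uamcuorp'
Target character: 'r'
Scan each position: s[6]='r'
Matches found at indices: 6
Total: 1


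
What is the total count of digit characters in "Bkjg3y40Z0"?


Input string: 'Bkjg3y40Z0'
Operation: count digit characters (0-9)
Scan: 'B', 'k', 'j', 'g', '3'(digit), 'y', '4'(digit), '0'(digit), 'Z', '0'(digit)
Digits found: 4
Result: 4


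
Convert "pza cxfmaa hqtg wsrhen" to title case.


Input string: 'pza cxfmaa hqtg wsrhen'
Operation: capitalize first letter of each word
Word transformations: 'pza'->'Pza', 'cxfmaa'->'Cxfmaa', 'hqtg'->'Hqtg', 'wsrhen'->'Wsrhen'
Result: Pza Cxfmaa Hqtg Wsrhen


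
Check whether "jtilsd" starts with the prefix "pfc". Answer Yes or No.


Input string: 'jtilsd'
Prefix to check: 'pfc'
First 3 characters of input: 'jti'
Match: False
Result: No


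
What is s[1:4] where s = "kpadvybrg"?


Input string: 'kpadvybrg'
Operation: slice [1:4]
Extract characters: s[1]='p', s[2]='a', s[3]='d'
Result: pad


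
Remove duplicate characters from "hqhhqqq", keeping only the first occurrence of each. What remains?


Input: 'hqhhqqq'
Operation: keep first occurrence of each character
Scan: s[0]='h' new -> keep; s[1]='q' new -> keep; s[2]='h' seen -> skip; s[3]='h' seen -> skip; s[4]='q' seen -> skip; s[5]='q' seen -> skip; s[6]='q' seen -> skip
Result: hq


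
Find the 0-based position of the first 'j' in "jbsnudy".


Input string: 'jbsnudy'
Target: 'j'
Scanning left to right: s[0]='j'
First match at index: 0


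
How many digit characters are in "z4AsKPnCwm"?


Input string: 'z4AsKPnCwm'
Operation: count digit characters (0-9)
Scan: 'z', '4'(digit), 'A', 's', 'K', 'P', 'n', 'C', 'w', 'm'
Digits found: 1
Result: 1


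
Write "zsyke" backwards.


Input string: 'zsyke'
Operation: reverse character order
Original order: 'z' -> 's' -> 'y' -> 'k' -> 'e'
Reversed order: 'e' -> 'k' -> 'y' -> 's' -> 'z'
Result: ekysz


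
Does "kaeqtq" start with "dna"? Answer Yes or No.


Input string: 'kaeqtq'
Prefix to check: 'dna'
First 3 characters of input: 'kae'
Match: False
Result: No


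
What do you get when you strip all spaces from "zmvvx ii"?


Input string: 'zmvvx ii'
Operation: remove all spaces
Words: 'zmvvx', 'ii'
Join without spaces: zmvvxii


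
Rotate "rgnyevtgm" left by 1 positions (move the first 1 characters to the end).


Input: 'rgnyevtgm', shift = 1
Operation: split at index 1 and swap parts
Front part s[0:1] = 'r'
Back part s[1:] = 'gnyevtgm'
Rotated = back + front = 'gnyevtgm' + 'r'
Result: gnyevtgmr


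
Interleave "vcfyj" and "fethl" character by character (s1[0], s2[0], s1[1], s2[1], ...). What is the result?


String 1: 'vcfyj'
String 2: 'fethl'
Operation: alternate characters
Pairs: 'v'+'f', 'c'+'e', 'f'+'t', 'y'+'h', 'j'+'l'
Result: vfceftyhjl


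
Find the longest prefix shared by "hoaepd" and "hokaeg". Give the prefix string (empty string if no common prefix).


String 1: 'hoaepd'
String 2: 'hokaeg'
Compare position by position:
pos 0: 'h' vs 'h' match
pos 1: 'o' vs 'o' match
pos 2: 'a' vs 'k' differ -> stop
Longest common prefix: "ho" (length 2)


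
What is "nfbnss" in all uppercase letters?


Input string: 'nfbnss'
Operation: convert each letter to uppercase
Mapping: 'n'->'N', 'f'->'F', 'b'->'B', 'n'->'N', 's'->'S', 's'->'S'
Result: NFBNSS


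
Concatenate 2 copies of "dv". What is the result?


Input string: 'dv'
Operation: repeat 2 times
Concatenation: 'dv' + 'dv'
Result: dvdv


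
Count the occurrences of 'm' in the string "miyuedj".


Input string: 'miyuedj'
Target character: 'm'
Scan each position: s[0]='m'
Matches found at indices: 0
Total: 1


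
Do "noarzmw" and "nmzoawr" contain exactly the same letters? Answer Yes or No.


String 1: 'noarzmw' -> sorted: 'amnorwz'
String 2: 'nmzoawr' -> sorted: 'amnorwz'
Compare sorted forms: 'amnorwz' == 'amnorwz'
Anagram: Yes


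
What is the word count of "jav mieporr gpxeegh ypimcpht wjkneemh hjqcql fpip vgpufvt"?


Input string: 'jav mieporr gpxeegh ypimcpht wjkneemh hjqcql fpip vgpufvt'
Operation: split by spaces
Words found: 'jav', 'mieporr', 'gpxeegh', 'ypimcpht', 'wjkneemh', 'hjqcql', 'fpip', 'vgpufvt'
Word count: 8


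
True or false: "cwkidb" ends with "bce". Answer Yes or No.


Input string: 'cwkidb'
Suffix to check: 'bce'
Last 3 characters of input: 'idb'
Match: False
Result: No


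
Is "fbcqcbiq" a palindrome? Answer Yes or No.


Input string: 'fbcqcbiq'
Reversed: 'qibcqcbf'
Compare pairs: s[0]='f' vs s[7]='q' (mismatch), s[1]='b' vs s[6]='i' (mismatch), s[2]='c' vs s[5]='b' (mismatch), s[3]='q' vs s[4]='c' (mismatch)
Palindrome: No


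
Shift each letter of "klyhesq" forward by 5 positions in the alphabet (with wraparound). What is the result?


Input: 'klyhesq', shift = 5
Operation: for each letter, (position + 5) mod 26
Mapping: 'k'(10+5=15)->'p', 'l'(11+5=16)->'q', 'y'(24+5=29, 29 mod 26=3)->'d', 'h'(7+5=12)->'m', 'e'(4+5=9)->'j', 's'(18+5=23)->'x', 'q'(16+5=21)->'v'
Result: pqdmjxv


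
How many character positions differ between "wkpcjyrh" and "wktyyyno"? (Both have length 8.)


String 1: 'wkpcjyrh'
String 2: 'wktyyyno'
Compare each position: pos 0: 'w'=='w', pos 1: 'k'=='k', pos 2: 'p'!='t', pos 3: 'c'!='y', pos 4: 'j'!='y', pos 5: 'y'=='y', pos 6: 'r'!='n', pos 7: 'h'!='o'
Differing positions: 5
Hamming distance: 5


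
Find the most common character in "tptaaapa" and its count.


Input: 'tptaaapa'
Operation: tally each character
Counts: 'a':4, 'p':2, 't':2
Maximum: 'a' appears 4 times


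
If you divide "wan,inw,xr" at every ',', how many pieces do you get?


Input string: 'wan,inw,xr'
Delimiter: ','
Split result: 'wan', 'inw', 'xr'
Number of parts: 3


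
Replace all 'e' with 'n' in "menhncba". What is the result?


Input string: 'menhncba'
Operation: replace 'e' with 'n'
Positions of 'e': 1
After replacement: mnnhncba


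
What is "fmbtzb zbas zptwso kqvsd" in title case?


Input string: 'fmbtzb zbas zptwso kqvsd'
Operation: capitalize first letter of each word
Word transformations: 'fmbtzb'->'Fmbtzb', 'zbas'->'Zbas', 'zptwso'->'Zptwso', 'kqvsd'->'Kqvsd'
Result: Fmbtzb Zbas Zptwso Kqvsd


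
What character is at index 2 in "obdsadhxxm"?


Input string: 'obdsadhxxm'
Operation: get character at index 2
Index mapping: s[0]='o', s[1]='b', s[2]='d'
Result: 'd'


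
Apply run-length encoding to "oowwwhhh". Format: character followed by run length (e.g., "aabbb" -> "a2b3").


Input: 'oowwwhhh'
Operation: identify consecutive runs
Runs: 'oo' -> o2, 'www' -> w3, 'hhh' -> h3
Encoded: o2w3h3


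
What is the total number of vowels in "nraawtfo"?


Input string: 'nraawtfo'
Operation: count vowels (a, e, i, o, u)
Scan: s[0]='n', s[1]='r', s[2]='a' (vowel), s[3]='a' (vowel), s[4]='w', s[5]='t', s[6]='f', s[7]='o' (vowel)
Vowels found: 3
Result: 3


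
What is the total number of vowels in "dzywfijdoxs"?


Input string: 'dzywfijdoxs'
Operation: count vowels (a, e, i, o, u)
Scan: s[0]='d', s[1]='z', s[2]='y', s[3]='w', s[4]='f', s[5]='i' (vowel), s[6]='j', s[7]='d', s[8]='o' (vowel), s[9]='x', s[10]='s'
Vowels found: 2
Result: 2


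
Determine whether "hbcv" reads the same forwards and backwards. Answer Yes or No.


Input string: 'hbcv'
Reversed: 'vcbh'
Compare pairs: s[0]='h' vs s[3]='v' (mismatch), s[1]='b' vs s[2]='c' (mismatch)
Palindrome: No


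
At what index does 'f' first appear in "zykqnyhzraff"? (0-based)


Input string: 'zykqnyhzraff'
Target: 'f'
Scanning left to right: s[0]='z', s[1]='y', s[2]='k', s[3]='q', s[4]='n', s[5]='y', s[6]='h', s[7]='z', s[8]='r', s[9]='a', s[10]='f'
First match at index: 10


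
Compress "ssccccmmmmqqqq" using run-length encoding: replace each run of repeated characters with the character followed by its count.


Input: 'ssccccmmmmqqqq'
Operation: identify consecutive runs
Runs: 'ss' -> s2, 'cccc' -> c4, 'mmmm' -> m4, 'qqqq' -> q4
Encoded: s2c4m4q4


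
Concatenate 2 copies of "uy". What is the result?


Input string: 'uy'
Operation: repeat 2 times
Concatenation: 'uy' + 'uy'
Result: uyuy


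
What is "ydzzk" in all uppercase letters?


Input string: 'ydzzk'
Operation: convert each letter to uppercase
Mapping: 'y'->'Y', 'd'->'D', 'z'->'Z', 'z'->'Z', 'k'->'K'
Result: YDZZK


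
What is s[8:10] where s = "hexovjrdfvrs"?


Input string: 'hexovjrdfvrs'
Operation: slice [8:10]
Extract characters: s[8]='f', s[9]='v'
Result: fv


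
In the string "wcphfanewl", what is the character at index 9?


Input string: 'wcphfanewl'
Operation: get character at index 9
Index mapping: s[0]='w', s[1]='c', s[2]='p', s[3]='h', s[4]='f', s[5]='a', s[6]='n', s[7]='e', s[8]='w', s[9]='l'
Result: 'l'


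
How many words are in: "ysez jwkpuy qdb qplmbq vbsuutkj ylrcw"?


Input string: 'ysez jwkpuy qdb qplmbq vbsuutkj ylrcw'
Operation: split by spaces
Words found: 'ysez', 'jwkpuy', 'qdb', 'qplmbq', 'vbsuutkj', 'ylrcw'
Word count: 6


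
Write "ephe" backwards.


Input string: 'ephe'
Operation: reverse character order
Original order: 'e' -> 'p' -> 'h' -> 'e'
Reversed order: 'e' -> 'h' -> 'p' -> 'e'
Result: ehpe


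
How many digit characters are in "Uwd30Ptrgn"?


Input string: 'Uwd30Ptrgn'
Operation: count digit characters (0-9)
Scan: 'U', 'w', 'd', '3'(digit), '0'(digit), 'P', 't', 'r', 'g', 'n'
Digits found: 2
Result: 2


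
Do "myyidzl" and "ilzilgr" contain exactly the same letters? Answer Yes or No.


String 1: 'myyidzl' -> sorted: 'dilmyyz'
String 2: 'ilzilgr' -> sorted: 'giillrz'
Compare sorted forms: 'dilmyyz' != 'giillrz'
Anagram: No


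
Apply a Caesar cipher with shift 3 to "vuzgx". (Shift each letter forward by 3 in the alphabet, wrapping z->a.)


Input: 'vuzgx', shift = 3
Operation: for each letter, (position + 3) mod 26
Mapping: 'v'(21+3=24)->'y', 'u'(20+3=23)->'x', 'z'(25+3=28, 28 mod 26=2)->'c', 'g'(6+3=9)->'j', 'x'(23+3=26, 26 mod 26=0)->'a'
Result: yxcja


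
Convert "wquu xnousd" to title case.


Input string: 'wquu xnousd'
Operation: capitalize first letter of each word
Word transformations: 'wquu'->'Wquu', 'xnousd'->'Xnousd'
Result: Wquu Xnousd


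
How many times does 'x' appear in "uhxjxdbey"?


Input string: 'uhxjxdbey'
Target character: 'x'
Scan each position: s[2]='x', s[4]='x'
Matches found at indices: 2, 4
Total: 2


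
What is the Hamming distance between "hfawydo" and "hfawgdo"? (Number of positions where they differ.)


String 1: 'hfawydo'
String 2: 'hfawgdo'
Compare each position: pos 0: 'h'=='h', pos 1: 'f'=='f', pos 2: 'a'=='a', pos 3: 'w'=='w', pos 4: 'y'!='g', pos 5: 'd'=='d', pos 6: 'o'=='o'
Differing positions: 1
Hamming distance: 1


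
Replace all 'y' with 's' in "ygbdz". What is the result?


Input string: 'ygbdz'
Operation: replace 'y' with 's'
Positions of 'y': 0
After replacement: sgbdz


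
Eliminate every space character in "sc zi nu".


Input string: 'sc zi nu'
Operation: remove all spaces
Words: 'sc', 'zi', 'nu'
Join without spaces: sczinu


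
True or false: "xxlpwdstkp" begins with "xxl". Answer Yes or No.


Input string: 'xxlpwdstkp'
Prefix to check: 'xxl'
First 3 characters of input: 'xxl'
Match: True
Result: Yes


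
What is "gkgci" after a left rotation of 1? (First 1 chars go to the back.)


Input: 'gkgci', shift = 1
Operation: split at index 1 and swap parts
Front part s[0:1] = 'g'
Back part s[1:] = 'kgci'
Rotated = back + front = 'kgci' + 'g'
Result: kgcig


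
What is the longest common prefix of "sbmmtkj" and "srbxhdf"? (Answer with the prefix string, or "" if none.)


String 1: 'sbmmtkj'
String 2: 'srbxhdf'
Compare position by position:
pos 0: 's' vs 's' match
pos 1: 'b' vs 'r' differ -> stop
Longest common prefix: "s" (length 1)


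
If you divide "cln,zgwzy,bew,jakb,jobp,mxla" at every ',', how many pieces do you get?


Input string: 'cln,zgwzy,bew,jakb,jobp,mxla'
Delimiter: ','
Split result: 'cln', 'zgwzy', 'bew', 'jakb', 'jobp', 'mxla'
Number of parts: 6


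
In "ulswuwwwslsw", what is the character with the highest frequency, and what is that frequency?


Input: 'ulswuwwwslsw'
Operation: tally each character
Counts: 'l':2, 's':3, 'u':2, 'w':5
Maximum: 'w' appears 5 times


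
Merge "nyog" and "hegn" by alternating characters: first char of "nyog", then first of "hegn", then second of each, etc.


String 1: 'nyog'
String 2: 'hegn'
Operation: alternate characters
Pairs: 'n'+'h', 'y'+'e', 'o'+'g', 'g'+'n'
Result: nhyeoggn


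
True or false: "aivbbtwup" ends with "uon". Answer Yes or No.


Input string: 'aivbbtwup'
Suffix to check: 'uon'
Last 3 characters of input: 'wup'
Match: False
Result: No


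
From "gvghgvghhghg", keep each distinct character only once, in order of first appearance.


Input: 'gvghgvghhghg'
Operation: keep first occurrence of each character
Scan: s[0]='g' new -> keep; s[1]='v' new -> keep; s[2]='g' seen -> skip; s[3]='h' new -> keep; s[4]='g' seen -> skip; s[5]='v' seen -> skip; s[6]='g' seen -> skip; s[7]='h' seen -> skip; s[8]='h' seen -> skip; s[9]='g' seen -> skip; s[10]='h' seen -> skip; s[11]='g' seen -> skip
Result: gvh


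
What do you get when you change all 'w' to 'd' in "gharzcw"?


Input string: 'gharzcw'
Operation: replace 'w' with 'd'
Positions of 'w': 6
After replacement: gharzcd


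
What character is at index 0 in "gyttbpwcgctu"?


Input string: 'gyttbpwcgctu'
Operation: get character at index 0
Index mapping: s[0]='g'
Result: 'g'


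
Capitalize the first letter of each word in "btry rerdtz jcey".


Input string: 'btry rerdtz jcey'
Operation: capitalize first letter of each word
Word transformations: 'btry'->'Btry', 'rerdtz'->'Rerdtz', 'jcey'->'Jcey'
Result: Btry Rerdtz Jcey


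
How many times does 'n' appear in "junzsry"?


Input string: 'junzsry'
Target character: 'n'
Scan each position: s[2]='n'
Matches found at indices: 2
Total: 1


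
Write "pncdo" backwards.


Input string: 'pncdo'
Operation: reverse character order
Original order: 'p' -> 'n' -> 'c' -> 'd' -> 'o'
Reversed order: 'o' -> 'd' -> 'c' -> 'n' -> 'p'
Result: odcnp


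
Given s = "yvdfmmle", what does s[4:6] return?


Input string: 'yvdfmmle'
Operation: slice [4:6]
Extract characters: s[4]='m', s[5]='m'
Result: mm


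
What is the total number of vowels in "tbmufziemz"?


Input string: 'tbmufziemz'
Operation: count vowels (a, e, i, o, u)
Scan: s[0]='t', s[1]='b', s[2]='m', s[3]='u' (vowel), s[4]='f', s[5]='z', s[6]='i' (vowel), s[7]='e' (vowel), s[8]='m', s[9]='z'
Vowels found: 3
Result: 3


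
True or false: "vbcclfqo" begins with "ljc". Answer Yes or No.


Input string: 'vbcclfqo'
Prefix to check: 'ljc'
First 3 characters of input: 'vbc'
Match: False
Result: No


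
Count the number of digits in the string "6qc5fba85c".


Input string: '6qc5fba85c'
Operation: count digit characters (0-9)
Scan: '6'(digit), 'q', 'c', '5'(digit), 'f', 'b', 'a', '8'(digit), '5'(digit), 'c'
Digits found: 4
Result: 4


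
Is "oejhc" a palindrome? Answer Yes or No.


Input string: 'oejhc'
Reversed: 'chjeo'
Compare pairs: s[0]='o' vs s[4]='c' (mismatch), s[1]='e' vs s[3]='h' (mismatch)
Palindrome: No


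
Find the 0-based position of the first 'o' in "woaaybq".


Input string: 'woaaybq'
Target: 'o'
Scanning left to right: s[0]='w', s[1]='o'
First match at index: 1


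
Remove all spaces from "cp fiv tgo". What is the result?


Input string: 'cp fiv tgo'
Operation: remove all spaces
Words: 'cp', 'fiv', 'tgo'
Join without spaces: cpfivtgo


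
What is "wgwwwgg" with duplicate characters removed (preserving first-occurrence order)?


Input: 'wgwwwgg'
Operation: keep first occurrence of each character
Scan: s[0]='w' new -> keep; s[1]='g' new -> keep; s[2]='w' seen -> skip; s[3]='w' seen -> skip; s[4]='w' seen -> skip; s[5]='g' seen -> skip; s[6]='g' seen -> skip
Result: wg


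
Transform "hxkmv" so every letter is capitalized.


Input string: 'hxkmv'
Operation: convert each letter to uppercase
Mapping: 'h'->'H', 'x'->'X', 'k'->'K', 'm'->'M', 'v'->'V'
Result: HXKMV


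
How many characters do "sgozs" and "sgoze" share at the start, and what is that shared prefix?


String 1: 'sgozs'
String 2: 'sgoze'
Compare position by position:
pos 0: 's' vs 's' match
pos 1: 'g' vs 'g' match
pos 2: 'o' vs 'o' match
pos 3: 'z' vs 'z' match
pos 4: 's' vs 'e' differ -> stop
Longest common prefix: "sgoz" (length 4)


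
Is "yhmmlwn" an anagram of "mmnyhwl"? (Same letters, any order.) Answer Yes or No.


String 1: 'mmnyhwl' -> sorted: 'hlmmnwy'
String 2: 'yhmmlwn' -> sorted: 'hlmmnwy'
Compare sorted forms: 'hlmmnwy' == 'hlmmnwy'
Anagram: Yes


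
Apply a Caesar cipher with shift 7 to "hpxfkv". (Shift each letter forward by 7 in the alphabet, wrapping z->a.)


Input: 'hpxfkv', shift = 7
Operation: for each letter, (position + 7) mod 26
Mapping: 'h'(7+7=14)->'o', 'p'(15+7=22)->'w', 'x'(23+7=30, 30 mod 26=4)->'e', 'f'(5+7=12)->'m', 'k'(10+7=17)->'r', 'v'(21+7=28, 28 mod 26=2)->'c'
Result: owemrc


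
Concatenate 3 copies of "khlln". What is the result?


Input string: 'khlln'
Operation: repeat 3 times
Concatenation: 'khlln' + 'khlln' + 'khlln'
Result: khllnkhllnkhlln


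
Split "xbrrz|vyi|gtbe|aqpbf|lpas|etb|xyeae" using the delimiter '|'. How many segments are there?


Input string: 'xbrrz|vyi|gtbe|aqpbf|lpas|etb|xyeae'
Delimiter: '|'
Split result: 'xbrrz', 'vyi', 'gtbe', 'aqpbf', 'lpas', 'etb', 'xyeae'
Number of parts: 7


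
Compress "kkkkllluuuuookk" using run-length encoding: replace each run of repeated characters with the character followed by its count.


Input: 'kkkkllluuuuookk'
Operation: identify consecutive runs
Runs: 'kkkk' -> k4, 'lll' -> l3, 'uuuu' -> u4, 'oo' -> o2, 'kk' -> k2
Encoded: k4l3u4o2k2


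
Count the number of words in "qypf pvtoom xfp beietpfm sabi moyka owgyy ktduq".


Input string: 'qypf pvtoom xfp beietpfm sabi moyka owgyy ktduq'
Operation: split by spaces
Words found: 'qypf', 'pvtoom', 'xfp', 'beietpfm', 'sabi', 'moyka', 'owgyy', 'ktduq'
Word count: 8


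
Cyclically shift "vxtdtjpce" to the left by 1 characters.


Input: 'vxtdtjpce', shift = 1
Operation: split at index 1 and swap parts
Front part s[0:1] = 'v'
Back part s[1:] = 'xtdtjpce'
Rotated = back + front = 'xtdtjpce' + 'v'
Result: xtdtjpcev


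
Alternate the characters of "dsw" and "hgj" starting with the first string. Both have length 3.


String 1: 'dsw'
String 2: 'hgj'
Operation: alternate characters
Pairs: 'd'+'h', 's'+'g', 'w'+'j'
Result: dhsgwj


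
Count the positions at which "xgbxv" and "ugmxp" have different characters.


String 1: 'xgbxv'
String 2: 'ugmxp'
Compare each position: pos 0: 'x'!='u', pos 1: 'g'=='g', pos 2: 'b'!='m', pos 3: 'x'=='x', pos 4: 'v'!='p'
Differing positions: 3
Hamming distance: 3


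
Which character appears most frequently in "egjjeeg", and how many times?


Input: 'egjjeeg'
Operation: tally each character
Counts: 'e':3, 'g':2, 'j':2
Maximum: 'e' appears 3 times


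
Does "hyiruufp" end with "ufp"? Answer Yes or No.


Input string: 'hyiruufp'
Suffix to check: 'ufp'
Last 3 characters of input: 'ufp'
Match: True
Result: Yes


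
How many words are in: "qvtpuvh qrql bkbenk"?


Input string: 'qvtpuvh qrql bkbenk'
Operation: split by spaces
Words found: 'qvtpuvh', 'qrql', 'bkbenk'
Word count: 3


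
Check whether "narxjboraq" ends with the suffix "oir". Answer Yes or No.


Input string: 'narxjboraq'
Suffix to check: 'oir'
Last 3 characters of input: 'raq'
Match: False
Result: No


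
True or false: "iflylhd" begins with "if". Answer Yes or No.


Input string: 'iflylhd'
Prefix to check: 'if'
First 2 characters of input: 'if'
Match: True
Result: Yes


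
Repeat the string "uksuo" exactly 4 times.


Input string: 'uksuo'
Operation: repeat 4 times
Concatenation: 'uksuo' + 'uksuo' + 'uksuo' + 'uksuo'
Result: uksuouksuouksuouksuo


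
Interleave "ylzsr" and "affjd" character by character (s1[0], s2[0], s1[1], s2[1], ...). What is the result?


String 1: 'ylzsr'
String 2: 'affjd'
Operation: alternate characters
Pairs: 'y'+'a', 'l'+'f', 'z'+'f', 's'+'j', 'r'+'d'
Result: yalfzfsjrd


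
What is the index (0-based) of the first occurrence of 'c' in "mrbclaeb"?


Input string: 'mrbclaeb'
Target: 'c'
Scanning left to right: s[0]='m', s[1]='r', s[2]='b', s[3]='c'
First match at index: 3


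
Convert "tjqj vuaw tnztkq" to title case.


Input string: 'tjqj vuaw tnztkq'
Operation: capitalize first letter of each word
Word transformations: 'tjqj'->'Tjqj', 'vuaw'->'Vuaw', 'tnztkq'->'Tnztkq'
Result: Tjqj Vuaw Tnztkq


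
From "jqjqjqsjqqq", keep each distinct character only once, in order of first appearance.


Input: 'jqjqjqsjqqq'
Operation: keep first occurrence of each character
Scan: s[0]='j' new -> keep; s[1]='q' new -> keep; s[2]='j' seen -> skip; s[3]='q' seen -> skip; s[4]='j' seen -> skip; s[5]='q' seen -> skip; s[6]='s' new -> keep; s[7]='j' seen -> skip; s[8]='q' seen -> skip; s[9]='q' seen -> skip; s[10]='q' seen -> skip
Result: jqs


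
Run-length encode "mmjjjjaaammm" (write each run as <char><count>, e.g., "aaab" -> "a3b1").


Input: 'mmjjjjaaammm'
Operation: identify consecutive runs
Runs: 'mm' -> m2, 'jjjj' -> j4, 'aaa' -> a3, 'mmm' -> m3
Encoded: m2j4a3m3


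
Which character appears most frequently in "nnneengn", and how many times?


Input: 'nnneengn'
Operation: tally each character
Counts: 'e':2, 'g':1, 'n':5
Maximum: 'n' appears 5 times


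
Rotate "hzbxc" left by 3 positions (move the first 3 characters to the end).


Input: 'hzbxc', shift = 3
Operation: split at index 3 and swap parts
Front part s[0:3] = 'hzb'
Back part s[3:] = 'xc'
Rotated = back + front = 'xc' + 'hzb'
Result: xchzb


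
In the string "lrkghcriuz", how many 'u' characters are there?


Input string: 'lrkghcriuz'
Target character: 'u'
Scan each position: s[8]='u'
Matches found at indices: 8
Total: 1
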